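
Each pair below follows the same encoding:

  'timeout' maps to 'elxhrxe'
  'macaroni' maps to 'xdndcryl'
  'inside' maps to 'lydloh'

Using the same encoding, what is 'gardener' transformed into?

The shift depends on letter class: consonant t→e is +11, but vowel i→l is +3. Vowels shift forward by 3 and consonants shift forward by 11.
On gardener: g(cons)+11=r, a(vowel)+3=d, r(cons)+11=c, d(cons)+11=o, e(vowel)+3=h, n(cons)+11=y, e(vowel)+3=h, r(cons)+11=c.

rdcohyhc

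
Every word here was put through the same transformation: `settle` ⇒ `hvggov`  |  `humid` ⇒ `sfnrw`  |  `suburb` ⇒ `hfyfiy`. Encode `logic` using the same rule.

oltrx

Each letter is replaced by its mirror in the alphabet: a↔z, b↔y, c↔x, and so on (the Atbash cipher).
Applying it to logic: l↔o, o↔l, g↔t, i↔r, c↔x.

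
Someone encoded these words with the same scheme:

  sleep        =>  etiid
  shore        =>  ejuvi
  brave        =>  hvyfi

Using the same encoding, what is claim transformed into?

s(18)→e(4) and l(11)→t(19) fit y≡9x+24 (mod 26); the inverse of 9 mod 26 is 3. This is an affine cipher: with a=0,…,z=25, each position x becomes (9x+24) mod 26.
Applying it to claim: c(2)→9·2+24≡16=q; l(11)→9·11+24≡19=t; a(0)→9·0+24≡24=y; i(8)→9·8+24≡18=s; m(12)→9·12+24≡2=c (all mod 26).

qtysc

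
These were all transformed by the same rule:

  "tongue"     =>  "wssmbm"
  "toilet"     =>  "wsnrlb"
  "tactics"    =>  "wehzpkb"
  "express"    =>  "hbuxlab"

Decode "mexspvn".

In tongue: t→w is +3, o→s is +4, n→s is +5, g→m is +6 — the shift increases by 1 each position. Letter i (0-indexed) is shifted by i+3, so successive shifts are 3, 4, 5, ….
Decoding mexspvn: m−3=j, e−4=a, x−5=s, s−6=m, p−7=i, v−8=n, n−9=e.

jasmine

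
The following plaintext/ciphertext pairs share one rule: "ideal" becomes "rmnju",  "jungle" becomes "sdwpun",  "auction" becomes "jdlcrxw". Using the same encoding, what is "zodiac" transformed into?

Compare letters: i→r is +9, d→m is +9, e→n is +9 — a constant shift. It's a constant shift of +9 (ROT9).
Applying it to zodiac: z+9=i, o+9=x, d+9=m, i+9=r, a+9=j, c+9=l.

ixmrjl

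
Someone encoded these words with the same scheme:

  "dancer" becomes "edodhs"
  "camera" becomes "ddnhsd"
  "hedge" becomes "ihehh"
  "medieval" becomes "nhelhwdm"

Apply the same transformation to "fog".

grh

The shift depends on letter class: consonant d→e is +1, but vowel a→d is +3. Vowels shift forward by 3 and consonants shift forward by 1.
For fog: f(cons)+1=g, o(vowel)+3=r, g(cons)+1=h.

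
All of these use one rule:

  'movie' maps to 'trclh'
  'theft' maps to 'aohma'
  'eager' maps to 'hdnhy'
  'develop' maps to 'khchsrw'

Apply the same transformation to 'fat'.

mda

The shift depends on letter class: consonant m→t is +7, but vowel o→r is +3. The rule splits by letter class: vowels +3, consonants +7.
Applying it to fat: f(cons)+7=m, a(vowel)+3=d, t(cons)+7=a.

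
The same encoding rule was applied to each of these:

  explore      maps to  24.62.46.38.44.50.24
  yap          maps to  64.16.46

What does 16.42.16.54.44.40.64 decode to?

e(#5)→24 and x(#24)→62: differences scale by 2, so n = 2·pos + 14. Each letter becomes 2×(its alphabet position, a=1..z=26) + 14.
Decoding 16.42.16.54.44.40.64: 16→(16−14)÷2=1=a, 42→(42−14)÷2=14=n, 16→(16−14)÷2=1=a, 54→(54−14)÷2=20=t, 44→(44−14)÷2=15=o, 40→(40−14)÷2=13=m, 64→(64−14)÷2=25=y.

anatomy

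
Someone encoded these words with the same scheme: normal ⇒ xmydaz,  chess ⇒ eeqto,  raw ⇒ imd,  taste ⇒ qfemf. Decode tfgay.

The output letters match the input read backwards, each shifted +12: normal reversed is lamron. Read the word backwards and shift each letter +12.
Undoing it on tfgay: shift back: t−12=h, f−12=t, g−12=u, a−12=o, y−12=m → htuom; then reverse → mouth.

mouth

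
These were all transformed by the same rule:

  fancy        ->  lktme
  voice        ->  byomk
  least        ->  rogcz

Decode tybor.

Shifts by position in fancy: pos 0: f→l (+6), pos 1: a→k (+10), pos 2: n→t (+6), pos 3: c→m (+10) — repeating every 2. It's a Vigenère-style cipher with numeric key [6,10]: position i shifts by key[i mod 2].
Undoing it on tybor: t−6=n, y−10=o, b−6=v, o−10=e, r−6=l.

novel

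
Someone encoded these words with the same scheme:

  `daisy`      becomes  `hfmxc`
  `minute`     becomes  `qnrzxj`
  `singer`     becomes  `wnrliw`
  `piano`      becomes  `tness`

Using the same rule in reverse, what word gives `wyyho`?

stuck

It's a Vigenère-style cipher with numeric key [4,5]: position i shifts by key[i mod 2].
Undoing it on wyyho: w−4=s, y−5=t, y−4=u, h−5=c, o−4=k.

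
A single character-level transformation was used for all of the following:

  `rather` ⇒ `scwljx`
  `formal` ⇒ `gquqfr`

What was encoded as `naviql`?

In rather: r→s is +1, a→c is +2, t→w is +3, h→l is +4 — the shift increases by 1 each position. The shift increases by 1 at each position, starting from +1: 1, 2, 3, ….
Undoing it on naviql: n−1=m, a−2=y, v−3=s, i−4=e, q−5=l, l−6=f.

myself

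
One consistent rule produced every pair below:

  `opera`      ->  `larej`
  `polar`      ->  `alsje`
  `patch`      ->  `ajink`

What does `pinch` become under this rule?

o(14)→l(11) and p(15)→a(0) fit y≡15x+9 (mod 26); the inverse of 15 mod 26 is 7. Treating letters as 0–25, the rule is x ↦ 15x + 9 (mod 26).
For pinch: p(15)→15·15+9≡0=a; i(8)→15·8+9≡25=z; n(13)→15·13+9≡22=w; c(2)→15·2+9≡13=n; h(7)→15·7+9≡10=k (all mod 26).

azwnk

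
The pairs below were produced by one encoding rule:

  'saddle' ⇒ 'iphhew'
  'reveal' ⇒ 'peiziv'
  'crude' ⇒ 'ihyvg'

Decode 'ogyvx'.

The output letters match the input read backwards, each shifted +4: saddle reversed is elddas. The word is reversed, then every letter is shifted forward by 4.
Undoing it on ogyvx: shift back: o−4=k, g−4=c, y−4=u, v−4=r, x−4=t → kcurt; then reverse → truck.

truck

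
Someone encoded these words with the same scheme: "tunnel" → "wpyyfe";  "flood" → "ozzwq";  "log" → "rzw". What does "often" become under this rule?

ypeqz

The output letters match the input read backwards, each shifted +11: tunnel reversed is lennut. Read the word backwards and shift each letter +11.
Applying it to often: reverse → netfo; then shift: n+11=y, e+11=p, t+11=e, f+11=q, o+11=z.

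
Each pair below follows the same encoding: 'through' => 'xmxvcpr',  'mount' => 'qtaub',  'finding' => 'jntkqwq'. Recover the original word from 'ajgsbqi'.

In through: t→x is +4, h→m is +5, r→x is +6, o→v is +7 — the shift increases by 1 each position. Letter i (0-indexed) is shifted by i+4, so successive shifts are 4, 5, 6, ….
Undoing it on ajgsbqi: a−4=w, j−5=e, g−6=a, s−7=l, b−8=t, q−9=h, i−10=y.

wealthy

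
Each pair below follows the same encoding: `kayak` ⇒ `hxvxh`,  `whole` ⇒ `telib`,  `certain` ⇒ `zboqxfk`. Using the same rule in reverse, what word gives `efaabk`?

This is a Caesar cipher with shift 23.
Undoing it on efaabk: e−23=h, f−23=i, a−23=d, a−23=d, b−23=e, k−23=n.

hidden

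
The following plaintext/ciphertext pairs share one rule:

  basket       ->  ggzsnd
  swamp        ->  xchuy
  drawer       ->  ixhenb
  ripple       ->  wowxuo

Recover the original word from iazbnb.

duster

In basket: b→g is +5, a→g is +6, s→z is +7, k→s is +8 — the shift increases by 1 each position. The shift increases by 1 at each position, starting from +5: 5, 6, 7, ….
Undoing it on iazbnb: i−5=d, a−6=u, z−7=s, b−8=t, n−9=e, b−10=r.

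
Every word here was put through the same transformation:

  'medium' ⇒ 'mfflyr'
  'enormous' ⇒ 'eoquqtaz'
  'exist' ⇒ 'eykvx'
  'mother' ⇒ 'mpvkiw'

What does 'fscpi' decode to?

frame

In medium: m→m is +0, e→f is +1, d→f is +2, i→l is +3 — the shift increases by 1 each position. Letter i (0-indexed) is shifted by i+0, so successive shifts are 0, 1, 2, ….
Reversing it on fscpi: f−0=f, s−1=r, c−2=a, p−3=m, i−4=e.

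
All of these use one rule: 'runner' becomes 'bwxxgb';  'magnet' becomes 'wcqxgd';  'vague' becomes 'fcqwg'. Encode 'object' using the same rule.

qltgmd

Two shifts are in play — +2 for a/e/i/o/u, +10 for every other letter.
On object: o(vowel)+2=q, b(cons)+10=l, j(cons)+10=t, e(vowel)+2=g, c(cons)+10=m, t(cons)+10=d.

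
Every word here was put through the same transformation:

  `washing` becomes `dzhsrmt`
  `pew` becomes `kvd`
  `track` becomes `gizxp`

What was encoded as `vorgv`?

elite

Letters are reflected about the middle of the alphabet (position → 25−position): Atbash.
Decoding vorgv: v↔e, o↔l, r↔i, g↔t, v↔e.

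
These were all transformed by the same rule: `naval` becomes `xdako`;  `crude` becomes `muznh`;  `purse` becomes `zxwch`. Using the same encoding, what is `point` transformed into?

zrnxw

Shifts by position in naval: pos 0: n→x (+10), pos 1: a→d (+3), pos 2: v→a (+5), pos 3: a→k (+10), pos 4: l→o (+3) — repeating every 3. It's a Vigenère-style cipher with numeric key [10,3,5]: position i shifts by key[i mod 3].
For point: p+10=z, o+3=r, i+5=n, n+10=x, t+3=w.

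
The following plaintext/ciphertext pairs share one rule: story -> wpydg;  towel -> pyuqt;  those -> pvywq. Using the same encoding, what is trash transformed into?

s(18)→w(22) and t(19)→p(15) fit y≡19x+18 (mod 26); the inverse of 19 mod 26 is 11. This is an affine cipher: with a=0,…,z=25, each position x becomes (19x+18) mod 26.
On trash: t(19)→19·19+18≡15=p; r(17)→19·17+18≡3=d; a(0)→19·0+18≡18=s; s(18)→19·18+18≡22=w; h(7)→19·7+18≡21=v (all mod 26).

pdswv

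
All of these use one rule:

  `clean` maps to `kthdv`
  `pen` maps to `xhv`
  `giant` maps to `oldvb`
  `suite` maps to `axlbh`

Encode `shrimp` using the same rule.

apzlux

The shift depends on letter class: consonant c→k is +8, but vowel e→h is +3. The rule splits by letter class: vowels +3, consonants +8.
For shrimp: s(cons)+8=a, h(cons)+8=p, r(cons)+8=z, i(vowel)+3=l, m(cons)+8=u, p(cons)+8=x.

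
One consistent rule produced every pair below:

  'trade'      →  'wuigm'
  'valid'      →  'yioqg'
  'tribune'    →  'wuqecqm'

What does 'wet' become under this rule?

zmw

The shift depends on letter class: consonant t→w is +3, but vowel a→i is +8. Vowels shift forward by 8 and consonants shift forward by 3.
For wet: w(cons)+3=z, e(vowel)+8=m, t(cons)+3=w.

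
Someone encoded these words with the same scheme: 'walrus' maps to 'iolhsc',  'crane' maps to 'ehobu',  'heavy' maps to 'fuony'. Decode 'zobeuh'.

dancer

w(22)→i(8) and a(0)→o(14) fit y≡21x+14 (mod 26); the inverse of 21 mod 26 is 5. Treating letters as 0–25, the rule is x ↦ 21x + 14 (mod 26).
Reversing it on zobeuh: z(25)→5·(25−14)≡3=d; o(14)→5·(14−14)≡0=a; b(1)→5·(1−14)≡13=n; e(4)→5·(4−14)≡2=c; u(20)→5·(20−14)≡4=e; h(7)→5·(7−14)≡17=r (all mod 26).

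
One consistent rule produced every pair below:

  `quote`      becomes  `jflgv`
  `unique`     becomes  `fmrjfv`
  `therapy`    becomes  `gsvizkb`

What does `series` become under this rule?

hvirvh

Each pair mirrors across the alphabet (q↔j, u↔f, o↔l): positions sum to 25. Letters are reflected about the middle of the alphabet (position → 25−position): Atbash.
On series: s↔h, e↔v, r↔i, i↔r, e↔v, s↔h.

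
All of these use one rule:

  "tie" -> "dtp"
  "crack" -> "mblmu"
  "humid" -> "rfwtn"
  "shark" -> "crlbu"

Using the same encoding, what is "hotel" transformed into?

The rule splits by letter class: vowels +11, consonants +10.
On hotel: h(cons)+10=r, o(vowel)+11=z, t(cons)+10=d, e(vowel)+11=p, l(cons)+10=v.

rzdpv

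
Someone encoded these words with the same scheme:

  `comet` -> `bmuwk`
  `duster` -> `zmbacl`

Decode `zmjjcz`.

rubber

The output letters match the input read backwards, each shifted +8: comet reversed is temoc. Read the word backwards and shift each letter +8.
Undoing it on zmjjcz: shift back: z−8=r, m−8=e, j−8=b, j−8=b, c−8=u, z−8=r → rebbur; then reverse → rubber.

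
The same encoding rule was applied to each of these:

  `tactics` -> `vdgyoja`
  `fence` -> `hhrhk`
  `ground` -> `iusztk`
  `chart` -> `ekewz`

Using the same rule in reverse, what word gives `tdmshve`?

In tactics: t→v is +2, a→d is +3, c→g is +4, t→y is +5 — the shift increases by 1 each position. Each letter shifts forward by (position + 2), i.e. 2, 3, 4, … — the shift grows by one for each successive letter.
Decoding tdmshve: t−2=r, d−3=a, m−4=i, s−5=n, h−6=b, v−7=o, e−8=w.

rainbow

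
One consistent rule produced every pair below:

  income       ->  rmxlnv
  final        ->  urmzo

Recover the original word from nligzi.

mortar

This is the alphabet-reversal cipher (Atbash): a becomes z, b becomes y, etc.
Reversing it on nligzi: n↔m, l↔o, i↔r, g↔t, z↔a, i↔r.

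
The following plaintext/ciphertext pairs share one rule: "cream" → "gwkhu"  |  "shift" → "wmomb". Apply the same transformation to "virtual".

The shift increases by 1 at each position, starting from +4: 4, 5, 6, ….
Applying it to virtual: v+4=z, i+5=n, r+6=x, t+7=a, u+8=c, a+9=j, l+10=v.

znxacjv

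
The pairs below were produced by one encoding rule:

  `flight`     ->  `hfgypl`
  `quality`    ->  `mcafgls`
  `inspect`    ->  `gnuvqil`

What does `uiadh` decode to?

scarf

f(5)→h(7) and l(11)→f(5) fit y≡17x+0 (mod 26); the inverse of 17 mod 26 is 23. This is an affine cipher: with a=0,…,z=25, each position x becomes (17x+0) mod 26.
Reversing it on uiadh: u(20)→23·(20−0)≡18=s; i(8)→23·(8−0)≡2=c; a(0)→23·(0−0)≡0=a; d(3)→23·(3−0)≡17=r; h(7)→23·(7−0)≡5=f (all mod 26).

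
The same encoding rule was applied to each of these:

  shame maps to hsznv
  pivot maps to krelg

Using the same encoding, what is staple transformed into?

hgzkov

Each letter is replaced by its mirror in the alphabet: a↔z, b↔y, c↔x, and so on (the Atbash cipher).
Applying it to staple: s↔h, t↔g, a↔z, p↔k, l↔o, e↔v.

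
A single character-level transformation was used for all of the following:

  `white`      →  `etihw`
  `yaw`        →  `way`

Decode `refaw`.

wafer

The output letters match the input read backwards: white reversed is etihw. It's just the letters in reverse order.
Reversing it on refaw: then reverse → wafer.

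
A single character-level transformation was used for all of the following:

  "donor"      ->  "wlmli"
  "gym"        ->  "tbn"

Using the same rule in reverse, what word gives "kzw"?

pad

Each pair mirrors across the alphabet (d↔w, o↔l, n↔m): positions sum to 25. Each letter is replaced by its mirror in the alphabet: a↔z, b↔y, c↔x, and so on (the Atbash cipher).
Reversing it on kzw: k↔p, z↔a, w↔d.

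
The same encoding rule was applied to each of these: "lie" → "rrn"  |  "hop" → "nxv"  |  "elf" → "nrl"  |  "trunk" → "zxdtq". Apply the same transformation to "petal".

vnzjr

Vowels shift forward by 9 and consonants shift forward by 6.
For petal: p(cons)+6=v, e(vowel)+9=n, t(cons)+6=z, a(vowel)+9=j, l(cons)+6=r.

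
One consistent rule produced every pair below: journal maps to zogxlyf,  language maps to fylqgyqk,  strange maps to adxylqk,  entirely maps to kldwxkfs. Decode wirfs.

j(9)→z(25) and o(14)→o(14) fit y≡3x+24 (mod 26); the inverse of 3 mod 26 is 9. Each letter's alphabet position (a=0..z=25) is mapped through 3·x+24 mod 26 — an affine cipher.
Reversing it on wirfs: w(22)→9·(22−24)≡8=i; i(8)→9·(8−24)≡12=m; r(17)→9·(17−24)≡15=p; f(5)→9·(5−24)≡11=l; s(18)→9·(18−24)≡24=y (all mod 26).

imply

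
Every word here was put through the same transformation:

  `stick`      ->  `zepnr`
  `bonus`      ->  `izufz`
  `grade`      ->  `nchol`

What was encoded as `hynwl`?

Shifts by position in stick: pos 0: s→z (+7), pos 1: t→e (+11), pos 2: i→p (+7), pos 3: c→n (+11) — repeating every 2. A repeating key of period 2 is used — shifts +7, +11 over and over.
Reversing it on hynwl: h−7=a, y−11=n, n−7=g, w−11=l, l−7=e.

angle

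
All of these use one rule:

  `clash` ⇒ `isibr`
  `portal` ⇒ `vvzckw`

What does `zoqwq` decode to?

thing

In clash: c→i is +6, l→s is +7, a→i is +8, s→b is +9 — the shift increases by 1 each position. Letter i (0-indexed) is shifted by i+6, so successive shifts are 6, 7, 8, ….
Reversing it on zoqwq: z−6=t, o−7=h, q−8=i, w−9=n, q−10=g.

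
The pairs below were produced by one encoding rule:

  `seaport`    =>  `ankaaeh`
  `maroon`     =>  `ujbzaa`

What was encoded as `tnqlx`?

legal

In seaport: s→a is +8, e→n is +9, a→k is +10, p→a is +11 — the shift increases by 1 each position. Each letter shifts forward by (position + 8), i.e. 8, 9, 10, … — the shift grows by one for each successive letter.
Reversing it on tnqlx: t−8=l, n−9=e, q−10=g, l−11=a, x−12=l.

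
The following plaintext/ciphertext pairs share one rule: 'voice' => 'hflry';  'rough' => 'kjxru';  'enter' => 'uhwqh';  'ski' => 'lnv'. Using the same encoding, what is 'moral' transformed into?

The output letters match the input read backwards, each shifted +3: voice reversed is eciov. Read the word backwards and shift each letter +3.
Applying it to moral: reverse → larom; then shift: l+3=o, a+3=d, r+3=u, o+3=r, m+3=p.

odurp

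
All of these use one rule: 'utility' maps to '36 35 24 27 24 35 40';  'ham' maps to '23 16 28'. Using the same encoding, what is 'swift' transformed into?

34 38 24 21 35

u is letter #21 and maps to 36: an offset of 15. Each letter is replaced by its alphabet position (a=1..z=26) + 15.
On swift: s=19→34, w=23→38, i=9→24, f=6→21, t=20→35.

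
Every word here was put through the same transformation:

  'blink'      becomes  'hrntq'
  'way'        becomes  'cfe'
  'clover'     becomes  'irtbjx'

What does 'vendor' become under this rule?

The rule splits by letter class: vowels +5, consonants +6.
On vendor: v(cons)+6=b, e(vowel)+5=j, n(cons)+6=t, d(cons)+6=j, o(vowel)+5=t, r(cons)+6=x.

bjtjtx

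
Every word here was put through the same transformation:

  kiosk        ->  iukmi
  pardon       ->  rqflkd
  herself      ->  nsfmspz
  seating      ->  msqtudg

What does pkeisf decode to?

locker

Treating letters as 0–25, the rule is x ↦ 7x + 16 (mod 26).
Undoing it on pkeisf: p(15)→15·(15−16)≡11=l; k(10)→15·(10−16)≡14=o; e(4)→15·(4−16)≡2=c; i(8)→15·(8−16)≡10=k; s(18)→15·(18−16)≡4=e; f(5)→15·(5−16)≡17=r (all mod 26).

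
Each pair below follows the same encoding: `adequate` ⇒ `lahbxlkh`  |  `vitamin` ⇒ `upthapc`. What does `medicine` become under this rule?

The output letters match the input read backwards, each shifted +7: adequate reversed is etauqeda. The word is reversed, then every letter is shifted forward by 7.
Applying it to medicine: reverse → enicidem; then shift: e+7=l, n+7=u, i+7=p, c+7=j, i+7=p, d+7=k, e+7=l, m+7=t.

lupjpklt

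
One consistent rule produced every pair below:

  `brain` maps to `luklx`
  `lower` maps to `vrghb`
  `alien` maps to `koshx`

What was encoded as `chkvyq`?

season

It's a Vigenère-style cipher with numeric key [10,3]: position i shifts by key[i mod 2].
Undoing it on chkvyq: c−10=s, h−3=e, k−10=a, v−3=s, y−10=o, q−3=n.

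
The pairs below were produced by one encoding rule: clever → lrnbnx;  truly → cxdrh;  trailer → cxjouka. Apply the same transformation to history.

qobzxxh

It's a Vigenère-style cipher with numeric key [9,6]: position i shifts by key[i mod 2].
For history: h+9=q, i+6=o, s+9=b, t+6=z, o+9=x, r+6=x, y+9=h.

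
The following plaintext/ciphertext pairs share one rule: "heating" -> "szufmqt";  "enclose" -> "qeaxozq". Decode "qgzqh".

venue

The word is reversed, then every letter is shifted forward by 12.
Undoing it on qgzqh: shift back: q−12=e, g−12=u, z−12=n, q−12=e, h−12=v → eunev; then reverse → venue.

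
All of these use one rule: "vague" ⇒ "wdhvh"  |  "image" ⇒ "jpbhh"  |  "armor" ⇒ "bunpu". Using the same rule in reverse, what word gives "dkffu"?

Shifts by position in vague: pos 0: v→w (+1), pos 1: a→d (+3), pos 2: g→h (+1), pos 3: u→v (+1), pos 4: e→h (+3) — repeating every 3. A repeating key of period 3 is used — shifts +1, +3, +1 over and over.
Decoding dkffu: d−1=c, k−3=h, f−1=e, f−1=e, u−3=r.

cheer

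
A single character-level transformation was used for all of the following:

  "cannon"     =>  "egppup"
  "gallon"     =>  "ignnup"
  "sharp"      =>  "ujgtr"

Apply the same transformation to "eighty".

Vowels shift forward by 6 and consonants shift forward by 2.
On eighty: e(vowel)+6=k, i(vowel)+6=o, g(cons)+2=i, h(cons)+2=j, t(cons)+2=v, y(cons)+2=a.

koijva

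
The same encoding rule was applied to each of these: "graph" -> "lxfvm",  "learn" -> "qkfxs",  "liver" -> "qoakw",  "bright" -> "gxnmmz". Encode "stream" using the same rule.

Shifts by position in graph: pos 0: g→l (+5), pos 1: r→x (+6), pos 2: a→f (+5), pos 3: p→v (+6) — repeating every 2. A repeating key of period 2 is used — shifts +5, +6 over and over.
For stream: s+5=x, t+6=z, r+5=w, e+6=k, a+5=f, m+6=s.

xzwkfs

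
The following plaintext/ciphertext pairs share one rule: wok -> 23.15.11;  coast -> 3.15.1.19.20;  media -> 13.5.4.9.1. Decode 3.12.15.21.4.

w is letter #23 and maps to 23: an offset of 0. Each letter is replaced by its alphabet position (a=1, b=2, …, z=26).
Undoing it on 3.12.15.21.4: 3=c, 12=l, 15=o, 21=u, 4=d.

cloud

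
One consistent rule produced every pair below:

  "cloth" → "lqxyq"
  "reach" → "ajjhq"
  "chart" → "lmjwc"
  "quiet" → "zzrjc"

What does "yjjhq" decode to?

Shifts by position in cloth: pos 0: c→l (+9), pos 1: l→q (+5), pos 2: o→x (+9), pos 3: t→y (+5) — repeating every 2. It's a Vigenère-style cipher with numeric key [9,5]: position i shifts by key[i mod 2].
Reversing it on yjjhq: y−9=p, j−5=e, j−9=a, h−5=c, q−9=h.

peach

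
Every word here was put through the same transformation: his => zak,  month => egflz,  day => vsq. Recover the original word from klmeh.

stump

Compare letters: h→z is +18, i→a is +18, s→k is +18 — a constant shift. Every letter moves 18 places later in the alphabet, wrapping around z→a.
Reversing it on klmeh: k−18=s, l−18=t, m−18=u, e−18=m, h−18=p.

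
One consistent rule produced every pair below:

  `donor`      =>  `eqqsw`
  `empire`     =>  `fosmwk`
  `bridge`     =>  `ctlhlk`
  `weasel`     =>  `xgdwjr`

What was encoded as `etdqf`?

drama

In donor: d→e is +1, o→q is +2, n→q is +3, o→s is +4 — the shift increases by 1 each position. Each letter shifts forward by (position + 1), i.e. 1, 2, 3, … — the shift grows by one for each successive letter.
Reversing it on etdqf: e−1=d, t−2=r, d−3=a, q−4=m, f−5=a.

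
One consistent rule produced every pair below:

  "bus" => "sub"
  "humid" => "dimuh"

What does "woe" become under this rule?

The word is simply reversed.
For woe: reverse → eow.

eow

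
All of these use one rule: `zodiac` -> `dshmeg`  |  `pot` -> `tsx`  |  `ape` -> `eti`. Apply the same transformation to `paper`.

Each letter is shifted forward by 4 in the alphabet (a Caesar shift of +4).
For paper: p+4=t, a+4=e, p+4=t, e+4=i, r+4=v.

tetiv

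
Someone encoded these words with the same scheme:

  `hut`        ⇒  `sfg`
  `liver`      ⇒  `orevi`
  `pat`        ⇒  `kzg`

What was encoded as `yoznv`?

Each pair mirrors across the alphabet (h↔s, u↔f, t↔g): positions sum to 25. Each letter is replaced by its mirror in the alphabet: a↔z, b↔y, c↔x, and so on (the Atbash cipher).
Undoing it on yoznv: y↔b, o↔l, z↔a, n↔m, v↔e.

blame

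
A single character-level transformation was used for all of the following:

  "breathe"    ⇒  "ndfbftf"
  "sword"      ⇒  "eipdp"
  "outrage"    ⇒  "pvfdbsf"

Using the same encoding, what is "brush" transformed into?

Two shifts are in play — +1 for a/e/i/o/u, +12 for every other letter.
For brush: b(cons)+12=n, r(cons)+12=d, u(vowel)+1=v, s(cons)+12=e, h(cons)+12=t.

ndvet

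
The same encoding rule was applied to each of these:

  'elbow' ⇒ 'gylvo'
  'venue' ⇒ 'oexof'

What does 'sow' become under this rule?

The word is reversed, then every letter is shifted forward by 10.
Applying it to sow: reverse → wos; then shift: w+10=g, o+10=y, s+10=c.

gyc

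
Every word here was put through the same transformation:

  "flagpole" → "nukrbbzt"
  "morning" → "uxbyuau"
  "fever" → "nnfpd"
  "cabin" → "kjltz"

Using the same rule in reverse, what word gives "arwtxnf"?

similar

The shift increases by 1 at each position, starting from +8: 8, 9, 10, ….
Reversing it on arwtxnf: a−8=s, r−9=i, w−10=m, t−11=i, x−12=l, n−13=a, f−14=r.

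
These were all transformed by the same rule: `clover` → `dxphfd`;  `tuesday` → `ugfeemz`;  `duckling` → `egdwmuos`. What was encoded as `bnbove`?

It's a Vigenère-style cipher with numeric key [1,12]: position i shifts by key[i mod 2].
Reversing it on bnbove: b−1=a, n−12=b, b−1=a, o−12=c, v−1=u, e−12=s.

abacus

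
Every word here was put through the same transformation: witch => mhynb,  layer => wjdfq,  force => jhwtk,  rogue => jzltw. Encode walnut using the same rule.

yzsqfb

Read the word backwards and shift each letter +5.
On walnut: reverse → tunlaw; then shift: t+5=y, u+5=z, n+5=s, l+5=q, a+5=f, w+5=b.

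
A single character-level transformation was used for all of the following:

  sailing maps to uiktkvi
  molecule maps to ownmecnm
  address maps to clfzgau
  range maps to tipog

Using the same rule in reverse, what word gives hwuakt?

fossil

The shifts repeat in a cycle of length 2: positions 0,1,… shift by +2, +8, then the pattern repeats.
Decoding hwuakt: h−2=f, w−8=o, u−2=s, a−8=s, k−2=i, t−8=l.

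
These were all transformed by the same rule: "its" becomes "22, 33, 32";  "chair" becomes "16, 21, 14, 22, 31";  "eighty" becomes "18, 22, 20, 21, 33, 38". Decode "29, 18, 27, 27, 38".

i is letter #9 and maps to 22: an offset of 13. The number is (letter's place in the alphabet, a=1) + 13.
Undoing it on 29, 18, 27, 27, 38: 29→(29−13)÷1=16=p, 18→(18−13)÷1=5=e, 27→(27−13)÷1=14=n, 27→(27−13)÷1=14=n, 38→(38−13)÷1=25=y.

penny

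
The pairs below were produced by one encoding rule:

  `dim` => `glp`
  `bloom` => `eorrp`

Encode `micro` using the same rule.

plfur

Compare letters: d→g is +3, i→l is +3, m→p is +3 — a constant shift. Each letter is shifted forward by 3 in the alphabet (a Caesar shift of +3).
For micro: m+3=p, i+3=l, c+3=f, r+3=u, o+3=r.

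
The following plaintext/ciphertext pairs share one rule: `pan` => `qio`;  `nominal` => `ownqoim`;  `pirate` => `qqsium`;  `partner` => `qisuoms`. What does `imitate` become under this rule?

The shift depends on letter class: consonant p→q is +1, but vowel a→i is +8. Two shifts are in play — +8 for a/e/i/o/u, +1 for every other letter.
Applying it to imitate: i(vowel)+8=q, m(cons)+1=n, i(vowel)+8=q, t(cons)+1=u, a(vowel)+8=i, t(cons)+1=u, e(vowel)+8=m.

qnquium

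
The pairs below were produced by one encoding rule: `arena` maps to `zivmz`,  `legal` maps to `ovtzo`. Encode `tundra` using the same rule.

Each pair mirrors across the alphabet (a↔z, r↔i, e↔v): positions sum to 25. Each letter is replaced by its mirror in the alphabet: a↔z, b↔y, c↔x, and so on (the Atbash cipher).
Applying it to tundra: t↔g, u↔f, n↔m, d↔w, r↔i, a↔z.

gfmwiz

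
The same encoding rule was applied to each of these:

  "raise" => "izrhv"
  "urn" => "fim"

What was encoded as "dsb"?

why

Each pair mirrors across the alphabet (r↔i, a↔z, i↔r): positions sum to 25. Each letter is replaced by its mirror in the alphabet: a↔z, b↔y, c↔x, and so on (the Atbash cipher).
Undoing it on dsb: d↔w, s↔h, b↔y.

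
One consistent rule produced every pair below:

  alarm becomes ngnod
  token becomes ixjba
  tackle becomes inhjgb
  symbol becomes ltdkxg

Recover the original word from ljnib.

a(0)→n(13) and l(11)→g(6) fit y≡23x+13 (mod 26); the inverse of 23 mod 26 is 17. Each letter's alphabet position (a=0..z=25) is mapped through 23·x+13 mod 26 — an affine cipher.
Decoding ljnib: l(11)→17·(11−13)≡18=s; j(9)→17·(9−13)≡10=k; n(13)→17·(13−13)≡0=a; i(8)→17·(8−13)≡19=t; b(1)→17·(1−13)≡4=e (all mod 26).

skate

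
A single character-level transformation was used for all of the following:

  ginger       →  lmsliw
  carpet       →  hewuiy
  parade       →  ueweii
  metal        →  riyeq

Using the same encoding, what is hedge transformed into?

miili

The shift depends on letter class: consonant g→l is +5, but vowel i→m is +4. Two shifts are in play — +4 for a/e/i/o/u, +5 for every other letter.
For hedge: h(cons)+5=m, e(vowel)+4=i, d(cons)+5=i, g(cons)+5=l, e(vowel)+4=i.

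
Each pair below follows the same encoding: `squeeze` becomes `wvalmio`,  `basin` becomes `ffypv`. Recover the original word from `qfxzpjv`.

marshal

The shift increases by 1 at each position, starting from +4: 4, 5, 6, ….
Reversing it on qfxzpjv: q−4=m, f−5=a, x−6=r, z−7=s, p−8=h, j−9=a, v−10=l.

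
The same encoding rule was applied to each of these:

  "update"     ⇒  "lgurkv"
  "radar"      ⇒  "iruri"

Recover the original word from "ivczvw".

relief

Every letter moves 17 places later in the alphabet, wrapping around z→a.
Undoing it on ivczvw: i−17=r, v−17=e, c−17=l, z−17=i, v−17=e, w−17=f.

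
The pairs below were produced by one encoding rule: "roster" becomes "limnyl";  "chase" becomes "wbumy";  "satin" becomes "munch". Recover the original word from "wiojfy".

couple

Compare letters: r→l is +20, o→i is +20, s→m is +20 — a constant shift. Each letter is shifted forward by 20 in the alphabet (a Caesar shift of +20).
Undoing it on wiojfy: w−20=c, i−20=o, o−20=u, j−20=p, f−20=l, y−20=e.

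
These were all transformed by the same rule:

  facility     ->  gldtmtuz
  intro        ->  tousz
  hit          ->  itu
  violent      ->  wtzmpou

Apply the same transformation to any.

loz

The shift depends on letter class: consonant f→g is +1, but vowel a→l is +11. Two shifts are in play — +11 for a/e/i/o/u, +1 for every other letter.
Applying it to any: a(vowel)+11=l, n(cons)+1=o, y(cons)+1=z.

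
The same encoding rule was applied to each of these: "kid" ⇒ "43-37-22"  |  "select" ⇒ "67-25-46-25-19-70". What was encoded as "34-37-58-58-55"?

hippo

k(#11)→43 and i(#9)→37: differences scale by 3, so n = 3·pos + 10. The formula is n = 3×(alphabet index, a=1) + 10.
Reversing it on 34-37-58-58-55: 34→(34−10)÷3=8=h, 37→(37−10)÷3=9=i, 58→(58−10)÷3=16=p, 58→(58−10)÷3=16=p, 55→(55−10)÷3=15=o.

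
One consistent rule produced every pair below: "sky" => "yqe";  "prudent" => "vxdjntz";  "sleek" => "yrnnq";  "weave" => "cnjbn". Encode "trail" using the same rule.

zxjrr

The shift depends on letter class: consonant s→y is +6, but vowel u→d is +9. The rule splits by letter class: vowels +9, consonants +6.
On trail: t(cons)+6=z, r(cons)+6=x, a(vowel)+9=j, i(vowel)+9=r, l(cons)+6=r.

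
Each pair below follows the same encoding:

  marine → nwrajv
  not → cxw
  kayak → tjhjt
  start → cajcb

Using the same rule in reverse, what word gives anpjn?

The output letters match the input read backwards, each shifted +9: marine reversed is eniram. Read the word backwards and shift each letter +9.
Decoding anpjn: shift back: a−9=r, n−9=e, p−9=g, j−9=a, n−9=e → regae; then reverse → eager.

eager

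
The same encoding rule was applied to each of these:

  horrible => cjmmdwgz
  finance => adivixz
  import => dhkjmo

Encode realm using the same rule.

mzvgh

Compare letters: h→c is +21, o→j is +21, r→m is +21 — a constant shift. This is a Caesar cipher with shift 21.
On realm: r+21=m, e+21=z, a+21=v, l+21=g, m+21=h.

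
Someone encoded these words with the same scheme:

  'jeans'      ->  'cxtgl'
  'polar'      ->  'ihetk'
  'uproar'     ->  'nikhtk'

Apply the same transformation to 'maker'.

ftdxk

Every letter moves 19 places later in the alphabet, wrapping around z→a.
For maker: m+19=f, a+19=t, k+19=d, e+19=x, r+19=k.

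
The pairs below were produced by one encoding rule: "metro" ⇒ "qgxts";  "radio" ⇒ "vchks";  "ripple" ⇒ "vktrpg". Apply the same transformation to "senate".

Shifts by position in metro: pos 0: m→q (+4), pos 1: e→g (+2), pos 2: t→x (+4), pos 3: r→t (+2) — repeating every 2. It's a Vigenère-style cipher with numeric key [4,2]: position i shifts by key[i mod 2].
On senate: s+4=w, e+2=g, n+4=r, a+2=c, t+4=x, e+2=g.

wgrcxg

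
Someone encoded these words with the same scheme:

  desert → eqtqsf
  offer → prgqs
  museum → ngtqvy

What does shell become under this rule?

ttfxm

The shifts repeat in a cycle of length 2: positions 0,1,… shift by +1, +12, then the pattern repeats.
On shell: s+1=t, h+12=t, e+1=f, l+12=x, l+1=m.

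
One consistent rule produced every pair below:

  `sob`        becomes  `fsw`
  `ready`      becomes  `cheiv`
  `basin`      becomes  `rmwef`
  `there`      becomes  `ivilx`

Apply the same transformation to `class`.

wwepg

The output letters match the input read backwards, each shifted +4: sob reversed is bos. Read the word backwards and shift each letter +4.
On class: reverse → ssalc; then shift: s+4=w, s+4=w, a+4=e, l+4=p, c+4=g.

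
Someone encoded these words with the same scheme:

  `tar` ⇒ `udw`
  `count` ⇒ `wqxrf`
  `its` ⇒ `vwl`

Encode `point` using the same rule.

wqlrs

The output letters match the input read backwards, each shifted +3: tar reversed is rat. The word is reversed, then every letter is shifted forward by 3.
On point: reverse → tniop; then shift: t+3=w, n+3=q, i+3=l, o+3=r, p+3=s.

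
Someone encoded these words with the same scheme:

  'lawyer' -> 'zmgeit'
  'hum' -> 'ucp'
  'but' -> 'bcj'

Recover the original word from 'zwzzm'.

error

The output letters match the input read backwards, each shifted +8: lawyer reversed is reywal. Two steps: reverse the string, then apply a Caesar shift of +8.
Decoding zwzzm: shift back: z−8=r, w−8=o, z−8=r, z−8=r, m−8=e → rorre; then reverse → error.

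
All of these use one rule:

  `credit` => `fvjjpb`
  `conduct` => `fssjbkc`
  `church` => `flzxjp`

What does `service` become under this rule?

In credit: c→f is +3, r→v is +4, e→j is +5, d→j is +6 — the shift increases by 1 each position. Letter i (0-indexed) is shifted by i+3, so successive shifts are 3, 4, 5, ….
Applying it to service: s+3=v, e+4=i, r+5=w, v+6=b, i+7=p, c+8=k, e+9=n.

viwbpkn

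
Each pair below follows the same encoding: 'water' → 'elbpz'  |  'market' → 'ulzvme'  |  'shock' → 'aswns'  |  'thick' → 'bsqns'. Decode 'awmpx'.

It's a Vigenère-style cipher with numeric key [8,11]: position i shifts by key[i mod 2].
Undoing it on awmpx: a−8=s, w−11=l, m−8=e, p−11=e, x−8=p.

sleep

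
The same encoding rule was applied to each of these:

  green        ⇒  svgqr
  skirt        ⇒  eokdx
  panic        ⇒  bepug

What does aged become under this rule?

mkgp

Shifts by position in green: pos 0: g→s (+12), pos 1: r→v (+4), pos 2: e→g (+2), pos 3: e→q (+12), pos 4: n→r (+4) — repeating every 3. A repeating key of period 3 is used — shifts +12, +4, +2 over and over.
On aged: a+12=m, g+4=k, e+2=g, d+12=p.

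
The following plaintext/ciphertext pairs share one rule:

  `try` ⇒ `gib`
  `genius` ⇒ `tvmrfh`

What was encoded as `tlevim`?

Each pair mirrors across the alphabet (t↔g, r↔i, y↔b): positions sum to 25. Letters are reflected about the middle of the alphabet (position → 25−position): Atbash.
Reversing it on tlevim: t↔g, l↔o, e↔v, v↔e, i↔r, m↔n.

govern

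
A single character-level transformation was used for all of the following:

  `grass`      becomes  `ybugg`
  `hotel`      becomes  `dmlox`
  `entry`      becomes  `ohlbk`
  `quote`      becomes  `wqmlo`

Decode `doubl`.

heart

Treating letters as 0–25, the rule is x ↦ 5x + 20 (mod 26).
Decoding doubl: d(3)→21·(3−20)≡7=h; o(14)→21·(14−20)≡4=e; u(20)→21·(20−20)≡0=a; b(1)→21·(1−20)≡17=r; l(11)→21·(11−20)≡19=t (all mod 26).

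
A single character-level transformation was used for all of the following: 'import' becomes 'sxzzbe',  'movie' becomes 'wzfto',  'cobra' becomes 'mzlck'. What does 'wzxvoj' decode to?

monkey

Shifts by position in import: pos 0: i→s (+10), pos 1: m→x (+11), pos 2: p→z (+10), pos 3: o→z (+11) — repeating every 2. It's a Vigenère-style cipher with numeric key [10,11]: position i shifts by key[i mod 2].
Undoing it on wzxvoj: w−10=m, z−11=o, x−10=n, v−11=k, o−10=e, j−11=y.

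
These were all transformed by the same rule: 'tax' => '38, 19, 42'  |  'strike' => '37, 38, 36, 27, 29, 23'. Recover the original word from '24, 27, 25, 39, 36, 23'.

t is letter #20 and maps to 38: an offset of 18. Letters become their 1-based position plus 18 (so a→19, b→20, …).
Undoing it on 24, 27, 25, 39, 36, 23: 24→(24−18)÷1=6=f, 27→(27−18)÷1=9=i, 25→(25−18)÷1=7=g, 39→(39−18)÷1=21=u, 36→(36−18)÷1=18=r, 23→(23−18)÷1=5=e.

figure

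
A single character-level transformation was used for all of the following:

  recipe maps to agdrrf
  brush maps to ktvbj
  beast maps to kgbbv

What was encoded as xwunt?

outer

Shifts by position in recipe: pos 0: r→a (+9), pos 1: e→g (+2), pos 2: c→d (+1), pos 3: i→r (+9), pos 4: p→r (+2), pos 5: e→f (+1) — repeating every 3. A repeating key of period 3 is used — shifts +9, +2, +1 over and over.
Undoing it on xwunt: x−9=o, w−2=u, u−1=t, n−9=e, t−2=r.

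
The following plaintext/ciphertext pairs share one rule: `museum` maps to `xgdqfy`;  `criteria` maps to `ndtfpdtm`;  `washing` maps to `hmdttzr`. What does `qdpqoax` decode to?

Shifts by position in museum: pos 0: m→x (+11), pos 1: u→g (+12), pos 2: s→d (+11), pos 3: e→q (+12) — repeating every 2. It's a Vigenère-style cipher with numeric key [11,12]: position i shifts by key[i mod 2].
Decoding qdpqoax: q−11=f, d−12=r, p−11=e, q−12=e, o−11=d, a−12=o, x−11=m.

freedom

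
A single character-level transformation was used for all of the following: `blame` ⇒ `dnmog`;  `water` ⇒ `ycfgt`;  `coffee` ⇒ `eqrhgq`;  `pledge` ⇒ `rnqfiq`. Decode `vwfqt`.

Shifts by position in blame: pos 0: b→d (+2), pos 1: l→n (+2), pos 2: a→m (+12), pos 3: m→o (+2), pos 4: e→g (+2) — repeating every 3. A repeating key of period 3 is used — shifts +2, +2, +12 over and over.
Undoing it on vwfqt: v−2=t, w−2=u, f−12=t, q−2=o, t−2=r.

tutor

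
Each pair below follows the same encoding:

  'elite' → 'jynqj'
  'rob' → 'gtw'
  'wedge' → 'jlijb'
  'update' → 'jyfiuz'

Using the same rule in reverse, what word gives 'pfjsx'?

Two steps: reverse the string, then apply a Caesar shift of +5.
Undoing it on pfjsx: shift back: p−5=k, f−5=a, j−5=e, s−5=n, x−5=s → kaens; then reverse → sneak.

sneak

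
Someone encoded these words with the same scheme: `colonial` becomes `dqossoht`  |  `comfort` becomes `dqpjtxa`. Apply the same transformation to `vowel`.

In colonial: c→d is +1, o→q is +2, l→o is +3, o→s is +4 — the shift increases by 1 each position. Each letter shifts forward by (position + 1), i.e. 1, 2, 3, … — the shift grows by one for each successive letter.
Applying it to vowel: v+1=w, o+2=q, w+3=z, e+4=i, l+5=q.

wqziq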